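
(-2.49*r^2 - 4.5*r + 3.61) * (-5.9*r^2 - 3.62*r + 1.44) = 14.691*r^4 + 35.5638*r^3 - 8.5946*r^2 - 19.5482*r + 5.1984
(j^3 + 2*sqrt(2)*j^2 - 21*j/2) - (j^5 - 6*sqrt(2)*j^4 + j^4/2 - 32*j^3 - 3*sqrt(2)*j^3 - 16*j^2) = -j^5 - j^4/2 + 6*sqrt(2)*j^4 + 3*sqrt(2)*j^3 + 33*j^3 + 2*sqrt(2)*j^2 + 16*j^2 - 21*j/2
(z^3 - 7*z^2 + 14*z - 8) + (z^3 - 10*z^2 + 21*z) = 2*z^3 - 17*z^2 + 35*z - 8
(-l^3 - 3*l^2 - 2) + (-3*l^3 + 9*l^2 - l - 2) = -4*l^3 + 6*l^2 - l - 4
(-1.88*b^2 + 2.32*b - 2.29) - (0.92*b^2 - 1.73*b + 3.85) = -2.8*b^2 + 4.05*b - 6.14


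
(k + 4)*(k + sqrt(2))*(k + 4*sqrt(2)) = k^3 + 4*k^2 + 5*sqrt(2)*k^2 + 8*k + 20*sqrt(2)*k + 32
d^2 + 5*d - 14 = (d - 2)*(d + 7)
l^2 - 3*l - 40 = (l - 8)*(l + 5)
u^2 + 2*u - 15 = (u - 3)*(u + 5)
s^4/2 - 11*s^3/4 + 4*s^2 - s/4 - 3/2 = (s/2 + 1/4)*(s - 3)*(s - 2)*(s - 1)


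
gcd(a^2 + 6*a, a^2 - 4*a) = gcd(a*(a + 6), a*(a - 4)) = a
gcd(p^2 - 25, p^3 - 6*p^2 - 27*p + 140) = p + 5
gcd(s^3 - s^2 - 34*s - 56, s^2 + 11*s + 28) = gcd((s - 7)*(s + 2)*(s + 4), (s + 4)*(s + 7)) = s + 4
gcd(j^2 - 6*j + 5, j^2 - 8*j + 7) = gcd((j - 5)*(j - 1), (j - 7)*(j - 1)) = j - 1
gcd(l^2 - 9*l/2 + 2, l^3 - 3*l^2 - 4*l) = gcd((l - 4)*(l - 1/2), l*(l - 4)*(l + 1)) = l - 4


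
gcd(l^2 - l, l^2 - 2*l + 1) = l - 1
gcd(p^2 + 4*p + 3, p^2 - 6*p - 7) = p + 1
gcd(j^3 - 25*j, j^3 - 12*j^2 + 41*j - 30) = j - 5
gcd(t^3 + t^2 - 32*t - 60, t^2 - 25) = t + 5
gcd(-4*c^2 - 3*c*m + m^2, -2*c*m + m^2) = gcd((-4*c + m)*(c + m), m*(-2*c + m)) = 1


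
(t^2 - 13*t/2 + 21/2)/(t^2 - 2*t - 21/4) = 2*(t - 3)/(2*t + 3)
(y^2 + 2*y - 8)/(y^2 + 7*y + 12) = (y - 2)/(y + 3)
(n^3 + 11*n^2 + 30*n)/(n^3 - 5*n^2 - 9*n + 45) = n*(n^2 + 11*n + 30)/(n^3 - 5*n^2 - 9*n + 45)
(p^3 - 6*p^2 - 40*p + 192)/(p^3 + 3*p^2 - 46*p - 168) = (p^2 - 12*p + 32)/(p^2 - 3*p - 28)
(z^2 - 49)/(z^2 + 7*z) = (z - 7)/z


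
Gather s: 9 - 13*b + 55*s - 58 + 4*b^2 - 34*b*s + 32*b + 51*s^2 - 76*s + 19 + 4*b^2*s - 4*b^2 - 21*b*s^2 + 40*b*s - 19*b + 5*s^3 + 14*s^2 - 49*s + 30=5*s^3 + s^2*(65 - 21*b) + s*(4*b^2 + 6*b - 70)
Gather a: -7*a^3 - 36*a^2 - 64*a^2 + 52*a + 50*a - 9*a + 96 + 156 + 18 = -7*a^3 - 100*a^2 + 93*a + 270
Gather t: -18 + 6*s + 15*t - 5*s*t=6*s + t*(15 - 5*s) - 18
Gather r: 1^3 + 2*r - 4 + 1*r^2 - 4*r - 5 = r^2 - 2*r - 8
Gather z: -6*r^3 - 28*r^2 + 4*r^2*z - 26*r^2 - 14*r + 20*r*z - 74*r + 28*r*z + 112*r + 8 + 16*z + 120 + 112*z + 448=-6*r^3 - 54*r^2 + 24*r + z*(4*r^2 + 48*r + 128) + 576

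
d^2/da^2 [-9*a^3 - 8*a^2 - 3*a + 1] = -54*a - 16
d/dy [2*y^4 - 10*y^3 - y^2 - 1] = 2*y*(4*y^2 - 15*y - 1)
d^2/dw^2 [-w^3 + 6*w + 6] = -6*w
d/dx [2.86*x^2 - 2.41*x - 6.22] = 5.72*x - 2.41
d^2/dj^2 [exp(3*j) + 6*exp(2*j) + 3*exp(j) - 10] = (9*exp(2*j) + 24*exp(j) + 3)*exp(j)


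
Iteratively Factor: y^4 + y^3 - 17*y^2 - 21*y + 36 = (y - 4)*(y^3 + 5*y^2 + 3*y - 9) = (y - 4)*(y + 3)*(y^2 + 2*y - 3) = (y - 4)*(y + 3)^2*(y - 1)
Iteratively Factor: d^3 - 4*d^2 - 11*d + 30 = (d - 2)*(d^2 - 2*d - 15) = (d - 2)*(d + 3)*(d - 5)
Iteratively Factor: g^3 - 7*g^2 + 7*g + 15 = (g - 5)*(g^2 - 2*g - 3) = (g - 5)*(g - 3)*(g + 1)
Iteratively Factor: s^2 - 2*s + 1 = (s - 1)*(s - 1)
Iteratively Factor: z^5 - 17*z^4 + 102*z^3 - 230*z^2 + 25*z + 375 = (z - 5)*(z^4 - 12*z^3 + 42*z^2 - 20*z - 75) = (z - 5)*(z - 3)*(z^3 - 9*z^2 + 15*z + 25) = (z - 5)^2*(z - 3)*(z^2 - 4*z - 5) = (z - 5)^2*(z - 3)*(z + 1)*(z - 5)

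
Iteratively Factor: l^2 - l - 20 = (l - 5)*(l + 4)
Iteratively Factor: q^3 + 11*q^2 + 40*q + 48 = (q + 4)*(q^2 + 7*q + 12) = (q + 4)^2*(q + 3)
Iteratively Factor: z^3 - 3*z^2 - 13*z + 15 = (z - 5)*(z^2 + 2*z - 3) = (z - 5)*(z + 3)*(z - 1)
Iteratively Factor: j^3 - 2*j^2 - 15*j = (j)*(j^2 - 2*j - 15) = j*(j + 3)*(j - 5)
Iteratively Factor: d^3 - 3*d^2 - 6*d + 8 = (d + 2)*(d^2 - 5*d + 4) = (d - 4)*(d + 2)*(d - 1)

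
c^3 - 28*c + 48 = (c - 4)*(c - 2)*(c + 6)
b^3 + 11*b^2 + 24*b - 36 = (b - 1)*(b + 6)^2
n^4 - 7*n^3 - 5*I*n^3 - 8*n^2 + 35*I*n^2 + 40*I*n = n*(n - 8)*(n + 1)*(n - 5*I)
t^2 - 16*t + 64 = (t - 8)^2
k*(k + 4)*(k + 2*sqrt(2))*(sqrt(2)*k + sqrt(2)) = sqrt(2)*k^4 + 4*k^3 + 5*sqrt(2)*k^3 + 4*sqrt(2)*k^2 + 20*k^2 + 16*k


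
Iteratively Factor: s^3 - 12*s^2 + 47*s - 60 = (s - 4)*(s^2 - 8*s + 15) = (s - 4)*(s - 3)*(s - 5)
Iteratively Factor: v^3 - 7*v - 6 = (v + 1)*(v^2 - v - 6) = (v - 3)*(v + 1)*(v + 2)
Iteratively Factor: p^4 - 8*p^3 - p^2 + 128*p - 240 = (p - 4)*(p^3 - 4*p^2 - 17*p + 60) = (p - 4)*(p + 4)*(p^2 - 8*p + 15) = (p - 5)*(p - 4)*(p + 4)*(p - 3)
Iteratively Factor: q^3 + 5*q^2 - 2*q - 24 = (q + 4)*(q^2 + q - 6) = (q - 2)*(q + 4)*(q + 3)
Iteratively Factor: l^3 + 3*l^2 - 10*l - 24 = (l - 3)*(l^2 + 6*l + 8) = (l - 3)*(l + 2)*(l + 4)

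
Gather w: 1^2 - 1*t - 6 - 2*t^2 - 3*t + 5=-2*t^2 - 4*t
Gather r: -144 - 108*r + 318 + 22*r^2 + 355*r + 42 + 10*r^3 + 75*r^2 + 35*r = 10*r^3 + 97*r^2 + 282*r + 216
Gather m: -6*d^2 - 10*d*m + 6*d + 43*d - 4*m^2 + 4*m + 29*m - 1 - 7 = -6*d^2 + 49*d - 4*m^2 + m*(33 - 10*d) - 8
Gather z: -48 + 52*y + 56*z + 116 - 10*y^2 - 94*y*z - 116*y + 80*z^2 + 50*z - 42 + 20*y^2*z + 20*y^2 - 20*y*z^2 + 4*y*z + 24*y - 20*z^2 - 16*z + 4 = 10*y^2 - 40*y + z^2*(60 - 20*y) + z*(20*y^2 - 90*y + 90) + 30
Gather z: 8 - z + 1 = 9 - z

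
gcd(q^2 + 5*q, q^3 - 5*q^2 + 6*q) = q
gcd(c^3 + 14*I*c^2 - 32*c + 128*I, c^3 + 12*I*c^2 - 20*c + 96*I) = c^2 + 6*I*c + 16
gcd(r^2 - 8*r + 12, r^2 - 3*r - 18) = r - 6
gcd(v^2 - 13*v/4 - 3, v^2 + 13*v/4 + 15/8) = v + 3/4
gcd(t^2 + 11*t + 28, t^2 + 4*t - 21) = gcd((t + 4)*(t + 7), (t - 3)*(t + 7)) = t + 7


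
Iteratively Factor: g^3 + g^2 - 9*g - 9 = (g + 3)*(g^2 - 2*g - 3) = (g + 1)*(g + 3)*(g - 3)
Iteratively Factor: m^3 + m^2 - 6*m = (m - 2)*(m^2 + 3*m) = (m - 2)*(m + 3)*(m)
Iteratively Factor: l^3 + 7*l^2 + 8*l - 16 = (l + 4)*(l^2 + 3*l - 4) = (l + 4)^2*(l - 1)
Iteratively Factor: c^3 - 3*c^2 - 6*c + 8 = (c - 4)*(c^2 + c - 2) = (c - 4)*(c + 2)*(c - 1)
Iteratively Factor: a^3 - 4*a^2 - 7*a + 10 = (a - 1)*(a^2 - 3*a - 10) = (a - 1)*(a + 2)*(a - 5)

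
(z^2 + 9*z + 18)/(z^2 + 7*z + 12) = (z + 6)/(z + 4)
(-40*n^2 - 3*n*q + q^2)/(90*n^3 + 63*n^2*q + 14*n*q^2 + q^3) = (-8*n + q)/(18*n^2 + 9*n*q + q^2)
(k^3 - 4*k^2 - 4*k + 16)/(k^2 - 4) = k - 4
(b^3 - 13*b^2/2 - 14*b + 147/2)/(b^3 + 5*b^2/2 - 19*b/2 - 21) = (b - 7)/(b + 2)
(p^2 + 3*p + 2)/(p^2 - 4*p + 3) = (p^2 + 3*p + 2)/(p^2 - 4*p + 3)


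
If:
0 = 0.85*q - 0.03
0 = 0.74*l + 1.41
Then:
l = -1.91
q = 0.04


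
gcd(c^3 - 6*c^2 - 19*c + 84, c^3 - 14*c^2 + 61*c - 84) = c^2 - 10*c + 21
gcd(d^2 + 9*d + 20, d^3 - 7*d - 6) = 1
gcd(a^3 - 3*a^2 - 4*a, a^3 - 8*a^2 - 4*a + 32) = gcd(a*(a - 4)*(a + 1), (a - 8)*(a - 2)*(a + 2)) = 1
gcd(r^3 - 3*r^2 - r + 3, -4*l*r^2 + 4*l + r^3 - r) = r^2 - 1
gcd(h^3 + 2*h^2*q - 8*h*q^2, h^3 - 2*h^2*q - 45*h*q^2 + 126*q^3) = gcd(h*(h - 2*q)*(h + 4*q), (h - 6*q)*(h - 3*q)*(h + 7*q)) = 1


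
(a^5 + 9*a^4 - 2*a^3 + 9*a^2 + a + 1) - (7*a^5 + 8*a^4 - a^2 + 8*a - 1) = -6*a^5 + a^4 - 2*a^3 + 10*a^2 - 7*a + 2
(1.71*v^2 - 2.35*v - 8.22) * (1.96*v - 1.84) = 3.3516*v^3 - 7.7524*v^2 - 11.7872*v + 15.1248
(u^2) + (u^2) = 2*u^2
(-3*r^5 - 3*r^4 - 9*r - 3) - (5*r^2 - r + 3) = -3*r^5 - 3*r^4 - 5*r^2 - 8*r - 6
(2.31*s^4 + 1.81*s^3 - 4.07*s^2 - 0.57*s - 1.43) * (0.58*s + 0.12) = 1.3398*s^5 + 1.327*s^4 - 2.1434*s^3 - 0.819*s^2 - 0.8978*s - 0.1716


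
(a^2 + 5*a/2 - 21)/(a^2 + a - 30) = (a - 7/2)/(a - 5)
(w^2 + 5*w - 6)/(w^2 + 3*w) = (w^2 + 5*w - 6)/(w*(w + 3))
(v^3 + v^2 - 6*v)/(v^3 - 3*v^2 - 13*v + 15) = v*(v - 2)/(v^2 - 6*v + 5)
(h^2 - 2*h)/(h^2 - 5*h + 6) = h/(h - 3)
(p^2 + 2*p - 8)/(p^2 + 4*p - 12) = (p + 4)/(p + 6)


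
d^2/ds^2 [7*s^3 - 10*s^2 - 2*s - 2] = 42*s - 20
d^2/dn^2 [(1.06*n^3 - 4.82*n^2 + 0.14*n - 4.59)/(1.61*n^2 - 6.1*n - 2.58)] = (-8.5265128291212e-14*n^4 - 6.25739599999997*n^3 - 91.4206499999999*n^2 + 316.294236*n - 448.29402)/(4.173281*n^6 - 47.43543*n^5 + 159.661446*n^4 - 74.95192*n^3 - 255.854988*n^2 - 121.81212*n - 17.173512)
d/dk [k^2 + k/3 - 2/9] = 2*k + 1/3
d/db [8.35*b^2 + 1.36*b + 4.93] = 16.7*b + 1.36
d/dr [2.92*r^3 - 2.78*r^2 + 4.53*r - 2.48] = 8.76*r^2 - 5.56*r + 4.53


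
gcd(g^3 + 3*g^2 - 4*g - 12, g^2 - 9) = g + 3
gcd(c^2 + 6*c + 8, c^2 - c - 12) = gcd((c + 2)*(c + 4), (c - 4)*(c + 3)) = 1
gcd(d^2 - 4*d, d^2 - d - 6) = 1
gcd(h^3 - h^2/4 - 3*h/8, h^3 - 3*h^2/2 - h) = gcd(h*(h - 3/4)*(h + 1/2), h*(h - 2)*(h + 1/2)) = h^2 + h/2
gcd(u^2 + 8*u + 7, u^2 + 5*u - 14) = u + 7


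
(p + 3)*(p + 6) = p^2 + 9*p + 18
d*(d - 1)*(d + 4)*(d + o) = d^4 + d^3*o + 3*d^3 + 3*d^2*o - 4*d^2 - 4*d*o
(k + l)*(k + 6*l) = k^2 + 7*k*l + 6*l^2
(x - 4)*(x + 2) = x^2 - 2*x - 8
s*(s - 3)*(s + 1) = s^3 - 2*s^2 - 3*s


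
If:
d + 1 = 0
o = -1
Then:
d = -1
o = -1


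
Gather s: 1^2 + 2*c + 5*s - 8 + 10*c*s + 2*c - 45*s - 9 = 4*c + s*(10*c - 40) - 16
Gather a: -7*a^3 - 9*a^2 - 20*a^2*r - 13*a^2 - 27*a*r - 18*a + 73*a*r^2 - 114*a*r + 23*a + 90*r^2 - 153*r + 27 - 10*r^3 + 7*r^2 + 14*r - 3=-7*a^3 + a^2*(-20*r - 22) + a*(73*r^2 - 141*r + 5) - 10*r^3 + 97*r^2 - 139*r + 24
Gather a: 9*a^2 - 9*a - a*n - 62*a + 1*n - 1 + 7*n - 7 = 9*a^2 + a*(-n - 71) + 8*n - 8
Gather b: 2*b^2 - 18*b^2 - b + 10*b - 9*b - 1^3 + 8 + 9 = 16 - 16*b^2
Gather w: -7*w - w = -8*w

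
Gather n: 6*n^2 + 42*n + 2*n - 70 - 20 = 6*n^2 + 44*n - 90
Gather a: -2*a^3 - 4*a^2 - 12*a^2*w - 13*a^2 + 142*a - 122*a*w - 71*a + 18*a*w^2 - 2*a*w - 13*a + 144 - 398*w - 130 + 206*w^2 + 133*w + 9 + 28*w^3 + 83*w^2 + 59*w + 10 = -2*a^3 + a^2*(-12*w - 17) + a*(18*w^2 - 124*w + 58) + 28*w^3 + 289*w^2 - 206*w + 33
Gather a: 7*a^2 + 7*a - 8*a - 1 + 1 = 7*a^2 - a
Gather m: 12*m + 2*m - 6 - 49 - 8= 14*m - 63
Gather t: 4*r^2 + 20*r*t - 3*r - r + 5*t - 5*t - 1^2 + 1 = 4*r^2 + 20*r*t - 4*r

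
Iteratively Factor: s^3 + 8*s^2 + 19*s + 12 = (s + 1)*(s^2 + 7*s + 12) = (s + 1)*(s + 4)*(s + 3)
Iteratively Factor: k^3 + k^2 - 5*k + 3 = (k - 1)*(k^2 + 2*k - 3) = (k - 1)^2*(k + 3)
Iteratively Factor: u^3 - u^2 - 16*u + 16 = (u + 4)*(u^2 - 5*u + 4) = (u - 4)*(u + 4)*(u - 1)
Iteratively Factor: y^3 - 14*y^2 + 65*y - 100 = (y - 5)*(y^2 - 9*y + 20) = (y - 5)^2*(y - 4)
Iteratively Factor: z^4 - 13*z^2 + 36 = (z - 3)*(z^3 + 3*z^2 - 4*z - 12) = (z - 3)*(z - 2)*(z^2 + 5*z + 6) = (z - 3)*(z - 2)*(z + 2)*(z + 3)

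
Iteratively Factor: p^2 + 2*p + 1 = (p + 1)*(p + 1)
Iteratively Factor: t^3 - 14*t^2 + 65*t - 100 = (t - 5)*(t^2 - 9*t + 20) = (t - 5)*(t - 4)*(t - 5)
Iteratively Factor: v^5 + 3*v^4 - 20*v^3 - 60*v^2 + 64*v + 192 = (v + 3)*(v^4 - 20*v^2 + 64) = (v - 4)*(v + 3)*(v^3 + 4*v^2 - 4*v - 16) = (v - 4)*(v + 3)*(v + 4)*(v^2 - 4) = (v - 4)*(v - 2)*(v + 3)*(v + 4)*(v + 2)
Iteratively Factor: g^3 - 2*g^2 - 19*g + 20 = (g - 5)*(g^2 + 3*g - 4) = (g - 5)*(g - 1)*(g + 4)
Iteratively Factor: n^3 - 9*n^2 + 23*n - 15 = (n - 5)*(n^2 - 4*n + 3) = (n - 5)*(n - 1)*(n - 3)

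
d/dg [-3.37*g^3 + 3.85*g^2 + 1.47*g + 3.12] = -10.11*g^2 + 7.7*g + 1.47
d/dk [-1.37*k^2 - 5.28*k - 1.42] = -2.74*k - 5.28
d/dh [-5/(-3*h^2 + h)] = 5*(1 - 6*h)/(h^2*(3*h - 1)^2)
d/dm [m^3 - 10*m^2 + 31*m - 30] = 3*m^2 - 20*m + 31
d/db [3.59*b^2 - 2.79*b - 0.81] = 7.18*b - 2.79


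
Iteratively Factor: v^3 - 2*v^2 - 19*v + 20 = (v + 4)*(v^2 - 6*v + 5) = (v - 1)*(v + 4)*(v - 5)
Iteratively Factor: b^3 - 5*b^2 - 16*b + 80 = (b - 5)*(b^2 - 16) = (b - 5)*(b + 4)*(b - 4)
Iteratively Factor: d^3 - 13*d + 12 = (d + 4)*(d^2 - 4*d + 3) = (d - 3)*(d + 4)*(d - 1)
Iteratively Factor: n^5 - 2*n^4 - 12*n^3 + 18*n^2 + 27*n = (n - 3)*(n^4 + n^3 - 9*n^2 - 9*n) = (n - 3)*(n + 1)*(n^3 - 9*n) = n*(n - 3)*(n + 1)*(n^2 - 9) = n*(n - 3)^2*(n + 1)*(n + 3)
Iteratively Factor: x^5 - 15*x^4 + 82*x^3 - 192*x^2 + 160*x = (x - 5)*(x^4 - 10*x^3 + 32*x^2 - 32*x) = (x - 5)*(x - 2)*(x^3 - 8*x^2 + 16*x) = (x - 5)*(x - 4)*(x - 2)*(x^2 - 4*x) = x*(x - 5)*(x - 4)*(x - 2)*(x - 4)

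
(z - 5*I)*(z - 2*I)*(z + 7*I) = z^3 + 39*z - 70*I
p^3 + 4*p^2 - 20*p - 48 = (p - 4)*(p + 2)*(p + 6)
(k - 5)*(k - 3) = k^2 - 8*k + 15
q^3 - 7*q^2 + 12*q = q*(q - 4)*(q - 3)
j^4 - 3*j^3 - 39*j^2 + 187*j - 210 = (j - 5)*(j - 3)*(j - 2)*(j + 7)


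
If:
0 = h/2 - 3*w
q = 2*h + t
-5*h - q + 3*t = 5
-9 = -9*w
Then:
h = 6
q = 71/2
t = 47/2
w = 1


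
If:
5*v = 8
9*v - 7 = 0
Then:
No Solution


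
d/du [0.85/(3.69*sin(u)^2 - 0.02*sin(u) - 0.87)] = (0.017 - 6.273*sin(u))*cos(u)/(-3.69*sin(u)^2 + 0.02*sin(u) + 0.87)^2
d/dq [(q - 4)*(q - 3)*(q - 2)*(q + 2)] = 4*q^3 - 21*q^2 + 16*q + 28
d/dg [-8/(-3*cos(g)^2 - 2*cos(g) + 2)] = 16*(3*cos(g) + 1)*sin(g)/(3*cos(g)^2 + 2*cos(g) - 2)^2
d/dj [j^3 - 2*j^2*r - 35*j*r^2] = 3*j^2 - 4*j*r - 35*r^2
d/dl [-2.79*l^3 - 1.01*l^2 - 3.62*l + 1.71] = -8.37*l^2 - 2.02*l - 3.62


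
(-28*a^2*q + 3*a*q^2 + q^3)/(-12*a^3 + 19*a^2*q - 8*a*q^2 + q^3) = q*(7*a + q)/(3*a^2 - 4*a*q + q^2)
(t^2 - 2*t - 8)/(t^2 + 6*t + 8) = (t - 4)/(t + 4)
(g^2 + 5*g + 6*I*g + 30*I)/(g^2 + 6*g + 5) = (g + 6*I)/(g + 1)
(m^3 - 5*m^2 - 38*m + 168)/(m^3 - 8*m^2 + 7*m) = (m^2 + 2*m - 24)/(m*(m - 1))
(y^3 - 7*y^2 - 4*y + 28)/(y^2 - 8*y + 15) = (y^3 - 7*y^2 - 4*y + 28)/(y^2 - 8*y + 15)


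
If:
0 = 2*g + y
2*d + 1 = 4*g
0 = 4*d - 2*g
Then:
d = 1/6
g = 1/3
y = -2/3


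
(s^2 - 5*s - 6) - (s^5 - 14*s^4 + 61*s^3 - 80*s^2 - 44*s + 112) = -s^5 + 14*s^4 - 61*s^3 + 81*s^2 + 39*s - 118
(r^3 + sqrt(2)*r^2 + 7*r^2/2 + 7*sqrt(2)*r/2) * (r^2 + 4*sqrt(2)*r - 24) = r^5 + 7*r^4/2 + 5*sqrt(2)*r^4 - 16*r^3 + 35*sqrt(2)*r^3/2 - 56*r^2 - 24*sqrt(2)*r^2 - 84*sqrt(2)*r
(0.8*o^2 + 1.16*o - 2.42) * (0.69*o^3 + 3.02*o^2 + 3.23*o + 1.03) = 0.552*o^5 + 3.2164*o^4 + 4.4174*o^3 - 2.7376*o^2 - 6.6218*o - 2.4926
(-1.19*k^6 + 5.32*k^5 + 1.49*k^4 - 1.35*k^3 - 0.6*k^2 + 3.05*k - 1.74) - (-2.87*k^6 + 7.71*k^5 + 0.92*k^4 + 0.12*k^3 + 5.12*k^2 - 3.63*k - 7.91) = 1.68*k^6 - 2.39*k^5 + 0.57*k^4 - 1.47*k^3 - 5.72*k^2 + 6.68*k + 6.17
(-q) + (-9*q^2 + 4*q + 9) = -9*q^2 + 3*q + 9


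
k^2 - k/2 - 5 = (k - 5/2)*(k + 2)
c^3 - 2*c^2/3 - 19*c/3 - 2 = (c - 3)*(c + 1/3)*(c + 2)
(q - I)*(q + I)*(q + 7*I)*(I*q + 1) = I*q^4 - 6*q^3 + 8*I*q^2 - 6*q + 7*I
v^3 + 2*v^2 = v^2*(v + 2)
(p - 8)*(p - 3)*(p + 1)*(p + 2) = p^4 - 8*p^3 - 7*p^2 + 50*p + 48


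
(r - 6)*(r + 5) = r^2 - r - 30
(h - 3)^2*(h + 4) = h^3 - 2*h^2 - 15*h + 36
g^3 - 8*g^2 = g^2*(g - 8)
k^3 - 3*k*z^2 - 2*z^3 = (k - 2*z)*(k + z)^2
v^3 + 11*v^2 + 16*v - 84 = (v - 2)*(v + 6)*(v + 7)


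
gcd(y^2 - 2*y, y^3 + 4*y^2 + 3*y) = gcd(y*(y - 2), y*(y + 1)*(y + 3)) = y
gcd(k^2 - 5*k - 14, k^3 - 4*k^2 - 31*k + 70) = k - 7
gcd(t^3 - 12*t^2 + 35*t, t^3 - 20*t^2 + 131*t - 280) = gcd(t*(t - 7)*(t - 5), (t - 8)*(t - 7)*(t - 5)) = t^2 - 12*t + 35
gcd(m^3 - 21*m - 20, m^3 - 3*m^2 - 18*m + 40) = m^2 - m - 20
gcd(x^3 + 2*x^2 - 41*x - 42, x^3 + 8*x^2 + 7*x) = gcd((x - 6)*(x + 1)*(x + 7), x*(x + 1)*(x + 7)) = x^2 + 8*x + 7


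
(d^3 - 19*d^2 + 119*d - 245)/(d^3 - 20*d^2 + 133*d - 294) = (d - 5)/(d - 6)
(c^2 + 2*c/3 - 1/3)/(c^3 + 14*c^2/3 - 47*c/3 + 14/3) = (c + 1)/(c^2 + 5*c - 14)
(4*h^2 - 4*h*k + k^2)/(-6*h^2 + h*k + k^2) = (-2*h + k)/(3*h + k)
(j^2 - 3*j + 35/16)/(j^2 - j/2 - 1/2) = (-16*j^2 + 48*j - 35)/(8*(-2*j^2 + j + 1))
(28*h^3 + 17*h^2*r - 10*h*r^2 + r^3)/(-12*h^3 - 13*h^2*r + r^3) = (-7*h + r)/(3*h + r)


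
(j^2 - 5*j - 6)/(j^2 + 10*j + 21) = (j^2 - 5*j - 6)/(j^2 + 10*j + 21)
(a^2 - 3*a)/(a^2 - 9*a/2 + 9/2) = 2*a/(2*a - 3)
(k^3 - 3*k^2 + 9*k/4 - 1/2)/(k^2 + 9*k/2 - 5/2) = (k^2 - 5*k/2 + 1)/(k + 5)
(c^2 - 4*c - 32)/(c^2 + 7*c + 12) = (c - 8)/(c + 3)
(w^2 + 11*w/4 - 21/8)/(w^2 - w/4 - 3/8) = (2*w + 7)/(2*w + 1)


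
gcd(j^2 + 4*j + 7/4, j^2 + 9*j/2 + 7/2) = j + 7/2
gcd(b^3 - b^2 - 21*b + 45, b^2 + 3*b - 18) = b - 3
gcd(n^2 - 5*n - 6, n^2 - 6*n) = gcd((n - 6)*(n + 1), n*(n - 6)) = n - 6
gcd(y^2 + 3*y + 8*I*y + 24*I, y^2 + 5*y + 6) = y + 3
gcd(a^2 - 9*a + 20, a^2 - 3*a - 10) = a - 5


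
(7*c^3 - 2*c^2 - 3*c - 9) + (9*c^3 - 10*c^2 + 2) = 16*c^3 - 12*c^2 - 3*c - 7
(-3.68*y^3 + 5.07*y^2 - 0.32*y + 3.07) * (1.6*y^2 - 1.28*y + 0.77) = -5.888*y^5 + 12.8224*y^4 - 9.8352*y^3 + 9.2255*y^2 - 4.176*y + 2.3639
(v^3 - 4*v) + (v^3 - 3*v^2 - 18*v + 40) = 2*v^3 - 3*v^2 - 22*v + 40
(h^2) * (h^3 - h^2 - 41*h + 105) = h^5 - h^4 - 41*h^3 + 105*h^2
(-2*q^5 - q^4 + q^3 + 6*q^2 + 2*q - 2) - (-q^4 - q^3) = -2*q^5 + 2*q^3 + 6*q^2 + 2*q - 2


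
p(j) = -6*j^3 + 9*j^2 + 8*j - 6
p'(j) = -18*j^2 + 18*j + 8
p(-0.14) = -6.93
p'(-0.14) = 5.13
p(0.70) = 1.95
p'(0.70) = 11.78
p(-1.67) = 33.68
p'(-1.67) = -72.26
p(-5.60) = 1285.14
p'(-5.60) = -657.28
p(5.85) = -852.41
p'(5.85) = -502.70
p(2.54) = -25.94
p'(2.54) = -62.41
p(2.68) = -35.41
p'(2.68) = -73.04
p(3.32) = -99.80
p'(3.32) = -130.64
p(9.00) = -3579.00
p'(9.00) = -1288.00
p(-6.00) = 1566.00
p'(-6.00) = -748.00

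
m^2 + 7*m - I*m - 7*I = (m + 7)*(m - I)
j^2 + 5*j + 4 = (j + 1)*(j + 4)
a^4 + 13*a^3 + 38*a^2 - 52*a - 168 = (a - 2)*(a + 2)*(a + 6)*(a + 7)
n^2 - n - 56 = (n - 8)*(n + 7)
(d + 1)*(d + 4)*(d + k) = d^3 + d^2*k + 5*d^2 + 5*d*k + 4*d + 4*k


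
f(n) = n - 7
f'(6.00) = 1.00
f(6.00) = -1.00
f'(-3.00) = 1.00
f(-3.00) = -10.00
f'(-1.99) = 1.00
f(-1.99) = -8.99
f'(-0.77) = 1.00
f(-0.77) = -7.77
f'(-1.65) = 1.00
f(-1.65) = -8.65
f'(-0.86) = 1.00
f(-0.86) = -7.86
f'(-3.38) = 1.00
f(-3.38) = -10.38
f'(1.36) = 1.00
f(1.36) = -5.64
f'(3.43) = 1.00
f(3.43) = -3.57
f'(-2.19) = 1.00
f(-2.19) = -9.19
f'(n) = 1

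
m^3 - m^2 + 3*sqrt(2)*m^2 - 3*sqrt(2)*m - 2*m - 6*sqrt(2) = (m - 2)*(m + 1)*(m + 3*sqrt(2))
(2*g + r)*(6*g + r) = 12*g^2 + 8*g*r + r^2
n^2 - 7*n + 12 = (n - 4)*(n - 3)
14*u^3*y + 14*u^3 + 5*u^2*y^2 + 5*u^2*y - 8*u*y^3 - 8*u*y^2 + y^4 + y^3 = (-7*u + y)*(-2*u + y)*(u + y)*(y + 1)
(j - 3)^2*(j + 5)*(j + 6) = j^4 + 5*j^3 - 27*j^2 - 81*j + 270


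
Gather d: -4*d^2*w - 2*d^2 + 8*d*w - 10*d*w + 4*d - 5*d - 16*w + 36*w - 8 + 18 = d^2*(-4*w - 2) + d*(-2*w - 1) + 20*w + 10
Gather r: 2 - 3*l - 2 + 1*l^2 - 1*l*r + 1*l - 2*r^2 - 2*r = l^2 - 2*l - 2*r^2 + r*(-l - 2)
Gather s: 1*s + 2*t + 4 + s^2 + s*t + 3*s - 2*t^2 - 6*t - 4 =s^2 + s*(t + 4) - 2*t^2 - 4*t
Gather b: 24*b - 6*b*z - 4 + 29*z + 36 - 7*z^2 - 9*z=b*(24 - 6*z) - 7*z^2 + 20*z + 32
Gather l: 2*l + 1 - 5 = 2*l - 4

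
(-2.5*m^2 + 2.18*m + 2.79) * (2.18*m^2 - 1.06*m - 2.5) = -5.45*m^4 + 7.4024*m^3 + 10.0214*m^2 - 8.4074*m - 6.975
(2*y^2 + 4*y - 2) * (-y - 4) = -2*y^3 - 12*y^2 - 14*y + 8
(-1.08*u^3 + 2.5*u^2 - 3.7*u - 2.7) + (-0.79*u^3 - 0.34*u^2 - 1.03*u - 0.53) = -1.87*u^3 + 2.16*u^2 - 4.73*u - 3.23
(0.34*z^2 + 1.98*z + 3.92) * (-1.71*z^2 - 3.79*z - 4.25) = -0.5814*z^4 - 4.6744*z^3 - 15.6524*z^2 - 23.2718*z - 16.66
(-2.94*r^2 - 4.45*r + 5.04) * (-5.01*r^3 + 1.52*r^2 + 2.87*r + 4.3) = 14.7294*r^5 + 17.8257*r^4 - 40.4522*r^3 - 17.7527*r^2 - 4.6702*r + 21.672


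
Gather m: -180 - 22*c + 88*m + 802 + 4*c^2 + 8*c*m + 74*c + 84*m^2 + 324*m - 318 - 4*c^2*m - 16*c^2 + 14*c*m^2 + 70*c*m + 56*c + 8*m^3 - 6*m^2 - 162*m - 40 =-12*c^2 + 108*c + 8*m^3 + m^2*(14*c + 78) + m*(-4*c^2 + 78*c + 250) + 264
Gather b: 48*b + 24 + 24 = 48*b + 48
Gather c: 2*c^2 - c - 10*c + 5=2*c^2 - 11*c + 5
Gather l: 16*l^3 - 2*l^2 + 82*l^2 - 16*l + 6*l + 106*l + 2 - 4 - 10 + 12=16*l^3 + 80*l^2 + 96*l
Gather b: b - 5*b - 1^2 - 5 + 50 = 44 - 4*b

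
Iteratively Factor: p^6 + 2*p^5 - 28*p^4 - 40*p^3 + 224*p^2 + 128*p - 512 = (p - 4)*(p^5 + 6*p^4 - 4*p^3 - 56*p^2 + 128) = (p - 4)*(p - 2)*(p^4 + 8*p^3 + 12*p^2 - 32*p - 64) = (p - 4)*(p - 2)*(p + 4)*(p^3 + 4*p^2 - 4*p - 16) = (p - 4)*(p - 2)*(p + 4)^2*(p^2 - 4) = (p - 4)*(p - 2)^2*(p + 4)^2*(p + 2)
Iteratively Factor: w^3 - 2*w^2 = (w - 2)*(w^2) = w*(w - 2)*(w)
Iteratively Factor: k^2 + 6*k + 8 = (k + 2)*(k + 4)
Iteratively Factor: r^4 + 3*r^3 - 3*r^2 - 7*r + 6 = (r - 1)*(r^3 + 4*r^2 + r - 6) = (r - 1)*(r + 3)*(r^2 + r - 2) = (r - 1)*(r + 2)*(r + 3)*(r - 1)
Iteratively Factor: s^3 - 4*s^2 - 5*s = (s - 5)*(s^2 + s) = s*(s - 5)*(s + 1)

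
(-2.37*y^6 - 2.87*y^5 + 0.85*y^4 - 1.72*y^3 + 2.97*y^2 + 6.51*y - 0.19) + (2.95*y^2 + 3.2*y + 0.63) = -2.37*y^6 - 2.87*y^5 + 0.85*y^4 - 1.72*y^3 + 5.92*y^2 + 9.71*y + 0.44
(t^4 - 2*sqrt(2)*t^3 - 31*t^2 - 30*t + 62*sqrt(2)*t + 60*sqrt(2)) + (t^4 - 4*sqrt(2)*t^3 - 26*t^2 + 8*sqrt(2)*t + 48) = 2*t^4 - 6*sqrt(2)*t^3 - 57*t^2 - 30*t + 70*sqrt(2)*t + 48 + 60*sqrt(2)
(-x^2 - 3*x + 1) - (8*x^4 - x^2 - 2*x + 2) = -8*x^4 - x - 1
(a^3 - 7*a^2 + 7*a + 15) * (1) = a^3 - 7*a^2 + 7*a + 15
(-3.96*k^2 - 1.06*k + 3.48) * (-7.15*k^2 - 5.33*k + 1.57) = 28.314*k^4 + 28.6858*k^3 - 25.4494*k^2 - 20.2126*k + 5.4636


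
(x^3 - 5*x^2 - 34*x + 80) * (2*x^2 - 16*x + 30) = 2*x^5 - 26*x^4 + 42*x^3 + 554*x^2 - 2300*x + 2400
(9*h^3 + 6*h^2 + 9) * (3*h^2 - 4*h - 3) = 27*h^5 - 18*h^4 - 51*h^3 + 9*h^2 - 36*h - 27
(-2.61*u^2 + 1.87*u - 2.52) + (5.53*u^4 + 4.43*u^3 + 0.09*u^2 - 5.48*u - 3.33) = 5.53*u^4 + 4.43*u^3 - 2.52*u^2 - 3.61*u - 5.85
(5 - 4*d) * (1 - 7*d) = 28*d^2 - 39*d + 5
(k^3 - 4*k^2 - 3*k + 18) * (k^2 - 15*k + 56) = k^5 - 19*k^4 + 113*k^3 - 161*k^2 - 438*k + 1008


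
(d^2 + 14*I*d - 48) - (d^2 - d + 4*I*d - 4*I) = d + 10*I*d - 48 + 4*I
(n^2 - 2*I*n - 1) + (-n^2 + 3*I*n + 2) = I*n + 1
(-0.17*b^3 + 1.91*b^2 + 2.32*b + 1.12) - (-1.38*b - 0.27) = -0.17*b^3 + 1.91*b^2 + 3.7*b + 1.39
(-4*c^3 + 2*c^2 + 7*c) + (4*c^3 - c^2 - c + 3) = c^2 + 6*c + 3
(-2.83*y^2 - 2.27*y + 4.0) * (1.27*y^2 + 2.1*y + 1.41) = -3.5941*y^4 - 8.8259*y^3 - 3.6773*y^2 + 5.1993*y + 5.64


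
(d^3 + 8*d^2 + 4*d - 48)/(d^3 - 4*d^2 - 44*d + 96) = (d + 4)/(d - 8)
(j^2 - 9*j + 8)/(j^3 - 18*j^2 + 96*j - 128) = (j - 1)/(j^2 - 10*j + 16)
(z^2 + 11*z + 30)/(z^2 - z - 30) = (z + 6)/(z - 6)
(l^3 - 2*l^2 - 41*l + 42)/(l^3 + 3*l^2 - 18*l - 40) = (l^3 - 2*l^2 - 41*l + 42)/(l^3 + 3*l^2 - 18*l - 40)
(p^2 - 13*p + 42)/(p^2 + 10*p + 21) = (p^2 - 13*p + 42)/(p^2 + 10*p + 21)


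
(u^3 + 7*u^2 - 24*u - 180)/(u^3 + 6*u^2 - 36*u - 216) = (u - 5)/(u - 6)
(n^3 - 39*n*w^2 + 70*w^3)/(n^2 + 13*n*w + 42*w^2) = (n^2 - 7*n*w + 10*w^2)/(n + 6*w)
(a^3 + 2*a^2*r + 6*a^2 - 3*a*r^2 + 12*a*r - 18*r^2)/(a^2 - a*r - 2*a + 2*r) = (a^2 + 3*a*r + 6*a + 18*r)/(a - 2)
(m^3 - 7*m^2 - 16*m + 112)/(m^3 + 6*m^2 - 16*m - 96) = (m - 7)/(m + 6)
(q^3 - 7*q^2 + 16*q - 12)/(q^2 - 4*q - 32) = (-q^3 + 7*q^2 - 16*q + 12)/(-q^2 + 4*q + 32)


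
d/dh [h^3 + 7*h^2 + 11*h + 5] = 3*h^2 + 14*h + 11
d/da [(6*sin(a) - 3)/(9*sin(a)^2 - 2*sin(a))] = 6*(-9*cos(a) + 9/tan(a) - cos(a)/sin(a)^2)/(9*sin(a) - 2)^2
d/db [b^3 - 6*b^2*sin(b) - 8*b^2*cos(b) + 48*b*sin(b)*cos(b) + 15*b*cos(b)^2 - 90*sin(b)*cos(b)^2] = 8*b^2*sin(b) - 6*b^2*cos(b) + 3*b^2 - 12*b*sin(b) - 15*b*sin(2*b) - 16*b*cos(b) + 48*b*cos(2*b) + 24*sin(2*b) - 45*cos(b)/2 + 15*cos(2*b)/2 - 135*cos(3*b)/2 + 15/2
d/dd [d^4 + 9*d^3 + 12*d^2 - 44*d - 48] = 4*d^3 + 27*d^2 + 24*d - 44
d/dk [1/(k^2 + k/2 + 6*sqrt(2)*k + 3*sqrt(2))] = 2*(-4*k - 12*sqrt(2) - 1)/(2*k^2 + k + 12*sqrt(2)*k + 6*sqrt(2))^2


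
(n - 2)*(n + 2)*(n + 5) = n^3 + 5*n^2 - 4*n - 20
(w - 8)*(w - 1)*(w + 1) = w^3 - 8*w^2 - w + 8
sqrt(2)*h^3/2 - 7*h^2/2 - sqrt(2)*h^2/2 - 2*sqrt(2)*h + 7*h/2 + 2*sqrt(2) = (h - 1)*(h - 4*sqrt(2))*(sqrt(2)*h/2 + 1/2)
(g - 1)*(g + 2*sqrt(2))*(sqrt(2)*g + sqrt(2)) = sqrt(2)*g^3 + 4*g^2 - sqrt(2)*g - 4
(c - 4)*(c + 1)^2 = c^3 - 2*c^2 - 7*c - 4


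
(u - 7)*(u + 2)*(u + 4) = u^3 - u^2 - 34*u - 56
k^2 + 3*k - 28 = (k - 4)*(k + 7)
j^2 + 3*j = j*(j + 3)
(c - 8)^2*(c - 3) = c^3 - 19*c^2 + 112*c - 192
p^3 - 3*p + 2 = (p - 1)^2*(p + 2)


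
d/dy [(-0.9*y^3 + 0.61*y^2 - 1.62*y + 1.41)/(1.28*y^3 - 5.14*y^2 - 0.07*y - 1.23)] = (-4.44089209850063e-16*y^5 + 3.8452*y^4 + 4.2732*y^3 - 10.4629*y^2 + 12.9942*y + 2.0913)/(1.6384*y^6 - 13.1584*y^5 + 26.2404*y^4 - 2.4292*y^3 + 12.6493*y^2 + 0.1722*y + 1.5129)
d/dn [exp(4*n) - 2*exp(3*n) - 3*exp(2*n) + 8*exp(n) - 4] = (4*exp(3*n) - 6*exp(2*n) - 6*exp(n) + 8)*exp(n)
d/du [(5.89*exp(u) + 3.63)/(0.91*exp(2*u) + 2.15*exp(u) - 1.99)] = (-(1.82*exp(u) + 2.15)*(5.89*exp(u) + 3.63) + 5.3599*exp(2*u) + 12.6635*exp(u) - 11.7211)*exp(u)/(0.91*exp(2*u) + 2.15*exp(u) - 1.99)^2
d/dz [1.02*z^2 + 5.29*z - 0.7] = 2.04*z + 5.29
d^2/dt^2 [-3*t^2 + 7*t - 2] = -6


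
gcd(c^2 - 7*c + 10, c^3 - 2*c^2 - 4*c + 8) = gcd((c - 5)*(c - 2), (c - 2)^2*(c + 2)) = c - 2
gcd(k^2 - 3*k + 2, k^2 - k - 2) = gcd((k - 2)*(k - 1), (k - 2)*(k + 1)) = k - 2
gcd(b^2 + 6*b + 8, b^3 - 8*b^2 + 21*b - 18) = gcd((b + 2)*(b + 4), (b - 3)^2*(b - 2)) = 1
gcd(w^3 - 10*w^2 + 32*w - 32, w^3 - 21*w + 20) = w - 4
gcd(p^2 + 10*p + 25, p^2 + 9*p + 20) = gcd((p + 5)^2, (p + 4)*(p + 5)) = p + 5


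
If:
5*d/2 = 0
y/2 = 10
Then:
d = 0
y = 20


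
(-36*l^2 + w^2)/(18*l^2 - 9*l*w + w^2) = (6*l + w)/(-3*l + w)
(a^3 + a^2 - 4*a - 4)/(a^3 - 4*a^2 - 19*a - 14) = (a - 2)/(a - 7)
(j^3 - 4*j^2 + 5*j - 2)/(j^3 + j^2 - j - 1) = (j^2 - 3*j + 2)/(j^2 + 2*j + 1)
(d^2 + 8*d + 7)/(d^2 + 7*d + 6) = (d + 7)/(d + 6)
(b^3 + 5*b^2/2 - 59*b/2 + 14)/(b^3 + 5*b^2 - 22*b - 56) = (b - 1/2)/(b + 2)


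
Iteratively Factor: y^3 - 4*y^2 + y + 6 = (y - 3)*(y^2 - y - 2) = (y - 3)*(y - 2)*(y + 1)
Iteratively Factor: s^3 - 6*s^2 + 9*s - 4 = (s - 1)*(s^2 - 5*s + 4) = (s - 1)^2*(s - 4)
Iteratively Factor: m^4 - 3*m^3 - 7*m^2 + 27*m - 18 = (m - 1)*(m^3 - 2*m^2 - 9*m + 18) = (m - 3)*(m - 1)*(m^2 + m - 6) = (m - 3)*(m - 1)*(m + 3)*(m - 2)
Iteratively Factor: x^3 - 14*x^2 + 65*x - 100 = (x - 5)*(x^2 - 9*x + 20) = (x - 5)*(x - 4)*(x - 5)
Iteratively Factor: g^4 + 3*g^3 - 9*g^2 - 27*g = (g + 3)*(g^3 - 9*g) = g*(g + 3)*(g^2 - 9) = g*(g - 3)*(g + 3)*(g + 3)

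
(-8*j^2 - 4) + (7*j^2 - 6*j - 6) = -j^2 - 6*j - 10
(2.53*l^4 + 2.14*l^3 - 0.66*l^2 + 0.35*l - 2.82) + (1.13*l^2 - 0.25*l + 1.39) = 2.53*l^4 + 2.14*l^3 + 0.47*l^2 + 0.1*l - 1.43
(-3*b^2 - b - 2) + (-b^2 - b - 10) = -4*b^2 - 2*b - 12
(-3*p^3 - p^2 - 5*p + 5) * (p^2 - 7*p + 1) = -3*p^5 + 20*p^4 - p^3 + 39*p^2 - 40*p + 5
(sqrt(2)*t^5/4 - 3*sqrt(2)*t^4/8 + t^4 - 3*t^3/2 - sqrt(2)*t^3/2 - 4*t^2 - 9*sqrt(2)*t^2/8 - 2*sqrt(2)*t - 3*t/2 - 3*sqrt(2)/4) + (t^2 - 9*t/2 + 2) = sqrt(2)*t^5/4 - 3*sqrt(2)*t^4/8 + t^4 - 3*t^3/2 - sqrt(2)*t^3/2 - 3*t^2 - 9*sqrt(2)*t^2/8 - 6*t - 2*sqrt(2)*t - 3*sqrt(2)/4 + 2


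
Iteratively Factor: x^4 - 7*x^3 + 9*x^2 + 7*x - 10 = (x - 1)*(x^3 - 6*x^2 + 3*x + 10) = (x - 1)*(x + 1)*(x^2 - 7*x + 10) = (x - 2)*(x - 1)*(x + 1)*(x - 5)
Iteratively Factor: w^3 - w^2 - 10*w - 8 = (w + 2)*(w^2 - 3*w - 4) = (w + 1)*(w + 2)*(w - 4)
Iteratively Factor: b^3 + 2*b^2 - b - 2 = (b + 1)*(b^2 + b - 2) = (b - 1)*(b + 1)*(b + 2)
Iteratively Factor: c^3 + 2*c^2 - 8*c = (c - 2)*(c^2 + 4*c) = c*(c - 2)*(c + 4)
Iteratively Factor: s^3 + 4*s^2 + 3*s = (s + 3)*(s^2 + s) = (s + 1)*(s + 3)*(s)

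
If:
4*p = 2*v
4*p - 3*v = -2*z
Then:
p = z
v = 2*z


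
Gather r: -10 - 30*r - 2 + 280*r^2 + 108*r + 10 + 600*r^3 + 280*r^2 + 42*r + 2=600*r^3 + 560*r^2 + 120*r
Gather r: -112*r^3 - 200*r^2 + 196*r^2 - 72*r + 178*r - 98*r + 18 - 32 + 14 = -112*r^3 - 4*r^2 + 8*r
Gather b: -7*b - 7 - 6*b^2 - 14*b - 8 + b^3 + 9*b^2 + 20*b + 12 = b^3 + 3*b^2 - b - 3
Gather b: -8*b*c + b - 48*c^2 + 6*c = b*(1 - 8*c) - 48*c^2 + 6*c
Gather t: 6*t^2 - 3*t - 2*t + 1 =6*t^2 - 5*t + 1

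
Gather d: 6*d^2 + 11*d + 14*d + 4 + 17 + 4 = 6*d^2 + 25*d + 25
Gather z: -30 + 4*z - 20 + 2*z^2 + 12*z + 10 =2*z^2 + 16*z - 40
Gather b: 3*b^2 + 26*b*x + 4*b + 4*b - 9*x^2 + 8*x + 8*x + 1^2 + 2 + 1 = 3*b^2 + b*(26*x + 8) - 9*x^2 + 16*x + 4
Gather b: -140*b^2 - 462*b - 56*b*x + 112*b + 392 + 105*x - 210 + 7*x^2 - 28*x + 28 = -140*b^2 + b*(-56*x - 350) + 7*x^2 + 77*x + 210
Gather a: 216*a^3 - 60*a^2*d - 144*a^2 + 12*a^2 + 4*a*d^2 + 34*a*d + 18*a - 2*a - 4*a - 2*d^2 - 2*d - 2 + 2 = 216*a^3 + a^2*(-60*d - 132) + a*(4*d^2 + 34*d + 12) - 2*d^2 - 2*d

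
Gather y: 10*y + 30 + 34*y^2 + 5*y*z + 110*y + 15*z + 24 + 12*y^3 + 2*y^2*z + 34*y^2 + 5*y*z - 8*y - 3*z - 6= 12*y^3 + y^2*(2*z + 68) + y*(10*z + 112) + 12*z + 48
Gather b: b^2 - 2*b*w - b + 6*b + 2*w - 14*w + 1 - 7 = b^2 + b*(5 - 2*w) - 12*w - 6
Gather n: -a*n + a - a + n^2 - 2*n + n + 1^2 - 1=n^2 + n*(-a - 1)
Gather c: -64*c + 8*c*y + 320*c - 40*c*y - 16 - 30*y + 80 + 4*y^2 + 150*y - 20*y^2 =c*(256 - 32*y) - 16*y^2 + 120*y + 64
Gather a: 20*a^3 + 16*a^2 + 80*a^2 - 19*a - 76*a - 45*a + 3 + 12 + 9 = 20*a^3 + 96*a^2 - 140*a + 24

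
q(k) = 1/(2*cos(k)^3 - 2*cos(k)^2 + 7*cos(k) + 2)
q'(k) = (6*sin(k)*cos(k)^2 - 4*sin(k)*cos(k) + 7*sin(k))/(2*cos(k)^3 - 2*cos(k)^2 + 7*cos(k) + 2)^2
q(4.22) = -0.51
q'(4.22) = -2.33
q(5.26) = 0.19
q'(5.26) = -0.19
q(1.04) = 0.19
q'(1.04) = 0.20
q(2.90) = -0.12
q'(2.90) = 0.05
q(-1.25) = 0.25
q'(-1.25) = -0.36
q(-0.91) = 0.17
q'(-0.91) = -0.15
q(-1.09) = 0.20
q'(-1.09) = -0.23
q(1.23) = 0.24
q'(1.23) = 0.34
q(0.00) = 0.11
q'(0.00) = 0.00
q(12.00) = 0.13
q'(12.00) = -0.07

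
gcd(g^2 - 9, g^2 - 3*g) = g - 3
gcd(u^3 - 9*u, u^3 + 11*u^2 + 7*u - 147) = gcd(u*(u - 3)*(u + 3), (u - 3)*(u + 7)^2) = u - 3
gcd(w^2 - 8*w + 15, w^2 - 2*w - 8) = 1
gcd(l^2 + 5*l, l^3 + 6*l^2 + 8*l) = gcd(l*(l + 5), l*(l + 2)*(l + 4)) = l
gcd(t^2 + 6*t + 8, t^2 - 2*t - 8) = t + 2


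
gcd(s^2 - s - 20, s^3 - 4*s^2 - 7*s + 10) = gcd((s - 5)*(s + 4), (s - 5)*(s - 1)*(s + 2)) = s - 5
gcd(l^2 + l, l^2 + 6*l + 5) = l + 1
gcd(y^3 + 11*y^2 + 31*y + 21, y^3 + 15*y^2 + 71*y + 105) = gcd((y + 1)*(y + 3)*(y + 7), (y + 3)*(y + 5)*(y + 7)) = y^2 + 10*y + 21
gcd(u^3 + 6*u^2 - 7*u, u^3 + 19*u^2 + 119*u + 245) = u + 7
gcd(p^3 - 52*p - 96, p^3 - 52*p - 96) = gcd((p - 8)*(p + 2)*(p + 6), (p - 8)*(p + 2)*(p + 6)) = p^3 - 52*p - 96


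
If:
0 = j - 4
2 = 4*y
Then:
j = 4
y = 1/2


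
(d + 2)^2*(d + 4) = d^3 + 8*d^2 + 20*d + 16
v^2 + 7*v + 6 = (v + 1)*(v + 6)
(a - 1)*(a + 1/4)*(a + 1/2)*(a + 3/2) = a^4 + 5*a^3/4 - a^2 - 17*a/16 - 3/16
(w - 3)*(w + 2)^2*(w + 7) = w^4 + 8*w^3 - w^2 - 68*w - 84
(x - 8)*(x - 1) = x^2 - 9*x + 8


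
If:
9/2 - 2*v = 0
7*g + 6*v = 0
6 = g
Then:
No Solution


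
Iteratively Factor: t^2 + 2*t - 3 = (t + 3)*(t - 1)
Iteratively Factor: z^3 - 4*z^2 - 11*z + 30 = (z - 5)*(z^2 + z - 6) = (z - 5)*(z - 2)*(z + 3)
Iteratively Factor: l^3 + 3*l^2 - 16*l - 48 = (l - 4)*(l^2 + 7*l + 12) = (l - 4)*(l + 3)*(l + 4)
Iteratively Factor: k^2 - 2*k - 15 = (k + 3)*(k - 5)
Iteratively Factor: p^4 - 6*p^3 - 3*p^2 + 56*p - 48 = (p - 4)*(p^3 - 2*p^2 - 11*p + 12) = (p - 4)*(p - 1)*(p^2 - p - 12) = (p - 4)*(p - 1)*(p + 3)*(p - 4)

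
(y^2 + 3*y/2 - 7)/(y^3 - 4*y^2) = (y^2 + 3*y/2 - 7)/(y^2*(y - 4))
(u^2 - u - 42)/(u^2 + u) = (u^2 - u - 42)/(u*(u + 1))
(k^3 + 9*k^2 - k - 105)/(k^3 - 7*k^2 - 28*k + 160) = (k^2 + 4*k - 21)/(k^2 - 12*k + 32)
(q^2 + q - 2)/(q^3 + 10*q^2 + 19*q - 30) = (q + 2)/(q^2 + 11*q + 30)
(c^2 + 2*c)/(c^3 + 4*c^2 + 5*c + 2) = c/(c^2 + 2*c + 1)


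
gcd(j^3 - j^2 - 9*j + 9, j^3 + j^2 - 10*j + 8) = j - 1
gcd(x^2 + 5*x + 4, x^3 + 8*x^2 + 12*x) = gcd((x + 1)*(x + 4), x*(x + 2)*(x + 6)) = 1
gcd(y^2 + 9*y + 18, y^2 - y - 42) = y + 6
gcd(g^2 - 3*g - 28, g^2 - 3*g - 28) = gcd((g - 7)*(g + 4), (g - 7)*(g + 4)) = g^2 - 3*g - 28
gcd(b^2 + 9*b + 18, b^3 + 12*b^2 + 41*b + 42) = b + 3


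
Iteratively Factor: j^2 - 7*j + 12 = (j - 4)*(j - 3)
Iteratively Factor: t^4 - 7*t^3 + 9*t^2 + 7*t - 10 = (t - 2)*(t^3 - 5*t^2 - t + 5) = (t - 5)*(t - 2)*(t^2 - 1) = (t - 5)*(t - 2)*(t + 1)*(t - 1)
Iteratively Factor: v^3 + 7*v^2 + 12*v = (v + 3)*(v^2 + 4*v) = (v + 3)*(v + 4)*(v)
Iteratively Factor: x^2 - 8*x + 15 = (x - 5)*(x - 3)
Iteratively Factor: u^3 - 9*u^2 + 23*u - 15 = (u - 1)*(u^2 - 8*u + 15) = (u - 5)*(u - 1)*(u - 3)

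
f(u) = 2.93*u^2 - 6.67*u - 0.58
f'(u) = 5.86*u - 6.67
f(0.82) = -4.08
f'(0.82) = -1.86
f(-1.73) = 19.73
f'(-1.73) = -16.81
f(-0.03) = -0.38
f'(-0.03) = -6.85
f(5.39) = 48.59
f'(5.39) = 24.92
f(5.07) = 40.92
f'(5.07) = 23.04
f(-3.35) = 54.65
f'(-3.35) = -26.30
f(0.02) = -0.71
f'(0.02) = -6.55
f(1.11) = -4.37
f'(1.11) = -0.17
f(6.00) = 64.88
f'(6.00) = 28.49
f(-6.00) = 144.92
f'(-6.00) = -41.83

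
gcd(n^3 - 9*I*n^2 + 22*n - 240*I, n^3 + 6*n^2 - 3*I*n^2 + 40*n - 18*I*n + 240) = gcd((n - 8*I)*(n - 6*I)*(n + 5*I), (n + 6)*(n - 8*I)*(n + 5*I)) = n^2 - 3*I*n + 40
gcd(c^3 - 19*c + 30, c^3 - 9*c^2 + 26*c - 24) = c^2 - 5*c + 6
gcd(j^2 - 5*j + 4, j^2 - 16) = j - 4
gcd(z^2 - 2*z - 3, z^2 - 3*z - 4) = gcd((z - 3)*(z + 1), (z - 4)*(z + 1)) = z + 1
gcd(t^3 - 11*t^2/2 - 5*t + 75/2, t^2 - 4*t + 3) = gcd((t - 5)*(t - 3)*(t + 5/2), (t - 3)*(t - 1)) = t - 3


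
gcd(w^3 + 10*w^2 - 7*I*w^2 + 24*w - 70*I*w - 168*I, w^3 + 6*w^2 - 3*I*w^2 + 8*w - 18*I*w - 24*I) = w + 4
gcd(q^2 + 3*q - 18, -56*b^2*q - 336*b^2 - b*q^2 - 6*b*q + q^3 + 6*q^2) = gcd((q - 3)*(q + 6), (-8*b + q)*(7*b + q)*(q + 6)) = q + 6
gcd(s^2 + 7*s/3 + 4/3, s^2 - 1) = s + 1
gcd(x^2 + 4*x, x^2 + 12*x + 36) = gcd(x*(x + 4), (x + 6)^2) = 1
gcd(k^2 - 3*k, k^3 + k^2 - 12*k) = k^2 - 3*k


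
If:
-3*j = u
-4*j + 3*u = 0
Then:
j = 0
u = 0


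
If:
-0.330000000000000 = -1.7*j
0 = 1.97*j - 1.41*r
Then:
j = 0.19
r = 0.27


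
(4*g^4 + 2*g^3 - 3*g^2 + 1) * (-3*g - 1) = -12*g^5 - 10*g^4 + 7*g^3 + 3*g^2 - 3*g - 1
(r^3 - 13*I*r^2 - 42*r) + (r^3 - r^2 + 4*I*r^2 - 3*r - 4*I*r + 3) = 2*r^3 - r^2 - 9*I*r^2 - 45*r - 4*I*r + 3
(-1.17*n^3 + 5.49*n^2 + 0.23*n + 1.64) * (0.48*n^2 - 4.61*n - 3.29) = -0.5616*n^5 + 8.0289*n^4 - 21.3492*n^3 - 18.3352*n^2 - 8.3171*n - 5.3956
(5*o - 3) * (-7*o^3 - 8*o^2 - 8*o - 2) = -35*o^4 - 19*o^3 - 16*o^2 + 14*o + 6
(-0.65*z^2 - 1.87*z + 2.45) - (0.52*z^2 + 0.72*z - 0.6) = -1.17*z^2 - 2.59*z + 3.05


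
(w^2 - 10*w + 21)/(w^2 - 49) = (w - 3)/(w + 7)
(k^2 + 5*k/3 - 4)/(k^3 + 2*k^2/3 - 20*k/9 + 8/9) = 3*(3*k^2 + 5*k - 12)/(9*k^3 + 6*k^2 - 20*k + 8)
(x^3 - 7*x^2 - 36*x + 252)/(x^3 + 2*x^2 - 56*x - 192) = (x^2 - 13*x + 42)/(x^2 - 4*x - 32)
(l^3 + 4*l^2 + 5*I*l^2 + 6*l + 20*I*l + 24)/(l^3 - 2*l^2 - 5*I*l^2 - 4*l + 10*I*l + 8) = (l^2 + l*(4 + 6*I) + 24*I)/(l^2 + l*(-2 - 4*I) + 8*I)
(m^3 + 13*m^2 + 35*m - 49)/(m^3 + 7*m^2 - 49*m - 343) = (m - 1)/(m - 7)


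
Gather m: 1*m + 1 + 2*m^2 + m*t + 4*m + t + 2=2*m^2 + m*(t + 5) + t + 3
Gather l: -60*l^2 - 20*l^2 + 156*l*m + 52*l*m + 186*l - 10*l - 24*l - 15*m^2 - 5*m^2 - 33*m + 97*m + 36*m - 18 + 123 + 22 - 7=-80*l^2 + l*(208*m + 152) - 20*m^2 + 100*m + 120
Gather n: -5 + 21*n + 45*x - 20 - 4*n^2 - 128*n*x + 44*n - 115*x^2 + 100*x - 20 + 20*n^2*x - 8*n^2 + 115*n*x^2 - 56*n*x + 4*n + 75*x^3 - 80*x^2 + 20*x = n^2*(20*x - 12) + n*(115*x^2 - 184*x + 69) + 75*x^3 - 195*x^2 + 165*x - 45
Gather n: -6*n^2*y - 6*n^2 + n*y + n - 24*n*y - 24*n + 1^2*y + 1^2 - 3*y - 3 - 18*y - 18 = n^2*(-6*y - 6) + n*(-23*y - 23) - 20*y - 20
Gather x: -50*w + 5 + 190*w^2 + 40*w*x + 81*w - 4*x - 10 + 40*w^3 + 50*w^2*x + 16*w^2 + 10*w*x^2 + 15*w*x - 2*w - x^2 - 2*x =40*w^3 + 206*w^2 + 29*w + x^2*(10*w - 1) + x*(50*w^2 + 55*w - 6) - 5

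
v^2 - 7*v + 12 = (v - 4)*(v - 3)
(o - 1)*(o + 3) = o^2 + 2*o - 3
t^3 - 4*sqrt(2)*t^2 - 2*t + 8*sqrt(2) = (t - 4*sqrt(2))*(t - sqrt(2))*(t + sqrt(2))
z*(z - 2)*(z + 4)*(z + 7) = z^4 + 9*z^3 + 6*z^2 - 56*z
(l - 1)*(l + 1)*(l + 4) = l^3 + 4*l^2 - l - 4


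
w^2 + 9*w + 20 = (w + 4)*(w + 5)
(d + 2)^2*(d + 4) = d^3 + 8*d^2 + 20*d + 16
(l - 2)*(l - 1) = l^2 - 3*l + 2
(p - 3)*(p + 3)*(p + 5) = p^3 + 5*p^2 - 9*p - 45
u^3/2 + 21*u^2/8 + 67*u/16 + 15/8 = (u/2 + 1)*(u + 3/4)*(u + 5/2)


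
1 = 1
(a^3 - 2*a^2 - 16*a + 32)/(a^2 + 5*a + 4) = (a^2 - 6*a + 8)/(a + 1)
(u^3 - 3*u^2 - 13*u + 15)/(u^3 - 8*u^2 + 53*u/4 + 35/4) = 4*(u^2 + 2*u - 3)/(4*u^2 - 12*u - 7)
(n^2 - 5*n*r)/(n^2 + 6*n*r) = (n - 5*r)/(n + 6*r)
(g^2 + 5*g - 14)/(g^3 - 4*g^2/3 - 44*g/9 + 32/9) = 9*(g^2 + 5*g - 14)/(9*g^3 - 12*g^2 - 44*g + 32)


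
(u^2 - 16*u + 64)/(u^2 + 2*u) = (u^2 - 16*u + 64)/(u*(u + 2))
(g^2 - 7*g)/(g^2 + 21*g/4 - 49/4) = 4*g*(g - 7)/(4*g^2 + 21*g - 49)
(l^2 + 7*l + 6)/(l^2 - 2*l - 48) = (l + 1)/(l - 8)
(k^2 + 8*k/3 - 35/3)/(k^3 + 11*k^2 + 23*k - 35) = (k - 7/3)/(k^2 + 6*k - 7)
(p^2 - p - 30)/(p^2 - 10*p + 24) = (p + 5)/(p - 4)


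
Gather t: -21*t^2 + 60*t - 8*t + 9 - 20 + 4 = -21*t^2 + 52*t - 7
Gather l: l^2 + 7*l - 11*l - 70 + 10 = l^2 - 4*l - 60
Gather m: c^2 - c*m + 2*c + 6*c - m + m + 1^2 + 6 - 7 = c^2 - c*m + 8*c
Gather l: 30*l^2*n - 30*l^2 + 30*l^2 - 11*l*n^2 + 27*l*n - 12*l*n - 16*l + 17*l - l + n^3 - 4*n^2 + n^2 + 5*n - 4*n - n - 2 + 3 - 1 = 30*l^2*n + l*(-11*n^2 + 15*n) + n^3 - 3*n^2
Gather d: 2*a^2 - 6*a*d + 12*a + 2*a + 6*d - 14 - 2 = 2*a^2 + 14*a + d*(6 - 6*a) - 16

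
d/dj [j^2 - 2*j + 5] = 2*j - 2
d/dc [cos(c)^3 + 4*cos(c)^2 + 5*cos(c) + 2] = (3*sin(c)^2 - 8*cos(c) - 8)*sin(c)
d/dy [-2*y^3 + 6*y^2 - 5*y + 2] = -6*y^2 + 12*y - 5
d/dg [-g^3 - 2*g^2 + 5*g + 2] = -3*g^2 - 4*g + 5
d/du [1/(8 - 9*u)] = 9/(9*u - 8)^2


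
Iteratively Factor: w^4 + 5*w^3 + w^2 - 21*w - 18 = (w + 3)*(w^3 + 2*w^2 - 5*w - 6) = (w + 1)*(w + 3)*(w^2 + w - 6) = (w - 2)*(w + 1)*(w + 3)*(w + 3)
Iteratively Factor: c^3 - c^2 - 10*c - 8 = (c + 1)*(c^2 - 2*c - 8) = (c - 4)*(c + 1)*(c + 2)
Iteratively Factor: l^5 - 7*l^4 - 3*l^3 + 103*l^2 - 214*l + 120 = (l - 1)*(l^4 - 6*l^3 - 9*l^2 + 94*l - 120) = (l - 5)*(l - 1)*(l^3 - l^2 - 14*l + 24) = (l - 5)*(l - 1)*(l + 4)*(l^2 - 5*l + 6) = (l - 5)*(l - 3)*(l - 1)*(l + 4)*(l - 2)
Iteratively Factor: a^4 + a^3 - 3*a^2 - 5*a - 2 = (a - 2)*(a^3 + 3*a^2 + 3*a + 1) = (a - 2)*(a + 1)*(a^2 + 2*a + 1) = (a - 2)*(a + 1)^2*(a + 1)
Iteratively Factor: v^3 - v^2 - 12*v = (v + 3)*(v^2 - 4*v) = (v - 4)*(v + 3)*(v)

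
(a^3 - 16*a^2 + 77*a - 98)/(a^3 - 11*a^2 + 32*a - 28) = (a - 7)/(a - 2)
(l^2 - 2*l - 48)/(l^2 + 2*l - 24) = (l - 8)/(l - 4)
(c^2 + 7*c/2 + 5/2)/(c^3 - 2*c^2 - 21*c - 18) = (c + 5/2)/(c^2 - 3*c - 18)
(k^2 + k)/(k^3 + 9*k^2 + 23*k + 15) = k/(k^2 + 8*k + 15)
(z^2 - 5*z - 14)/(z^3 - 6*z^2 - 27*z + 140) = (z + 2)/(z^2 + z - 20)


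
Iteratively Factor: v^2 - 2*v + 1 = (v - 1)*(v - 1)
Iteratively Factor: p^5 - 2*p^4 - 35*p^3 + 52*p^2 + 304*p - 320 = (p - 5)*(p^4 + 3*p^3 - 20*p^2 - 48*p + 64) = (p - 5)*(p - 4)*(p^3 + 7*p^2 + 8*p - 16) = (p - 5)*(p - 4)*(p + 4)*(p^2 + 3*p - 4) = (p - 5)*(p - 4)*(p - 1)*(p + 4)*(p + 4)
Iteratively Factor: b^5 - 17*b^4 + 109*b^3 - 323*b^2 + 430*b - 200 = (b - 1)*(b^4 - 16*b^3 + 93*b^2 - 230*b + 200) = (b - 2)*(b - 1)*(b^3 - 14*b^2 + 65*b - 100) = (b - 4)*(b - 2)*(b - 1)*(b^2 - 10*b + 25) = (b - 5)*(b - 4)*(b - 2)*(b - 1)*(b - 5)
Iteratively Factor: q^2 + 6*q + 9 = (q + 3)*(q + 3)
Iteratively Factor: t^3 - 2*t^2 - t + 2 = (t - 1)*(t^2 - t - 2) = (t - 2)*(t - 1)*(t + 1)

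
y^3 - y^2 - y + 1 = (y - 1)^2*(y + 1)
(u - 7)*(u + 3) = u^2 - 4*u - 21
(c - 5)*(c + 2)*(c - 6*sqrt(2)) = c^3 - 6*sqrt(2)*c^2 - 3*c^2 - 10*c + 18*sqrt(2)*c + 60*sqrt(2)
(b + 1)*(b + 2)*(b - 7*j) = b^3 - 7*b^2*j + 3*b^2 - 21*b*j + 2*b - 14*j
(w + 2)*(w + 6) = w^2 + 8*w + 12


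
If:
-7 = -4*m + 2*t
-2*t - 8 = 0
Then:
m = -1/4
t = -4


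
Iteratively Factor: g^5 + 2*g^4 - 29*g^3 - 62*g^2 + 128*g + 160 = (g - 2)*(g^4 + 4*g^3 - 21*g^2 - 104*g - 80) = (g - 2)*(g + 1)*(g^3 + 3*g^2 - 24*g - 80) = (g - 5)*(g - 2)*(g + 1)*(g^2 + 8*g + 16) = (g - 5)*(g - 2)*(g + 1)*(g + 4)*(g + 4)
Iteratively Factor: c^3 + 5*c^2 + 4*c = (c + 1)*(c^2 + 4*c) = (c + 1)*(c + 4)*(c)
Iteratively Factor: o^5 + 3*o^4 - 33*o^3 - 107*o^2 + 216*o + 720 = (o - 5)*(o^4 + 8*o^3 + 7*o^2 - 72*o - 144) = (o - 5)*(o - 3)*(o^3 + 11*o^2 + 40*o + 48) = (o - 5)*(o - 3)*(o + 3)*(o^2 + 8*o + 16) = (o - 5)*(o - 3)*(o + 3)*(o + 4)*(o + 4)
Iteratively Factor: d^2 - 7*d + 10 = (d - 2)*(d - 5)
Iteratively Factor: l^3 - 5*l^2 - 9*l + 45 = (l + 3)*(l^2 - 8*l + 15) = (l - 5)*(l + 3)*(l - 3)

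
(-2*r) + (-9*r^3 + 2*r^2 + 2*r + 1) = -9*r^3 + 2*r^2 + 1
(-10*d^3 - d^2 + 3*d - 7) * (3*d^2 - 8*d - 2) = -30*d^5 + 77*d^4 + 37*d^3 - 43*d^2 + 50*d + 14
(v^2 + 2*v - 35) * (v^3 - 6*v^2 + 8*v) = v^5 - 4*v^4 - 39*v^3 + 226*v^2 - 280*v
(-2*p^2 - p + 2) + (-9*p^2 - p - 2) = -11*p^2 - 2*p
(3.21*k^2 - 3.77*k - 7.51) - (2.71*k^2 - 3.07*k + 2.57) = 0.5*k^2 - 0.7*k - 10.08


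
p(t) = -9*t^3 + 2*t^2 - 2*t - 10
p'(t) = -27*t^2 + 4*t - 2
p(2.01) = -79.03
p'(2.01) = -103.04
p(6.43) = -2332.80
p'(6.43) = -1092.59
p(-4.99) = 1168.04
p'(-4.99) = -694.26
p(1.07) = -20.88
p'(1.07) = -28.63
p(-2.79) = 206.61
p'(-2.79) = -223.33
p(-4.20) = 700.47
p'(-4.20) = -495.08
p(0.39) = -11.01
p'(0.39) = -4.55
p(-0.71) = -4.35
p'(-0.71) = -18.45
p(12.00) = -15298.00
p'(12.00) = -3842.00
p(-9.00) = 6731.00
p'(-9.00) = -2225.00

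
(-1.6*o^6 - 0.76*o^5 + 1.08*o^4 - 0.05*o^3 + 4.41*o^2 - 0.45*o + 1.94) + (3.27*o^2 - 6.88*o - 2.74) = -1.6*o^6 - 0.76*o^5 + 1.08*o^4 - 0.05*o^3 + 7.68*o^2 - 7.33*o - 0.8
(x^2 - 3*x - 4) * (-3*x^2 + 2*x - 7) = -3*x^4 + 11*x^3 - x^2 + 13*x + 28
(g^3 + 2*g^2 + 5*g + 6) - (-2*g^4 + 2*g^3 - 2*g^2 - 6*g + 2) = 2*g^4 - g^3 + 4*g^2 + 11*g + 4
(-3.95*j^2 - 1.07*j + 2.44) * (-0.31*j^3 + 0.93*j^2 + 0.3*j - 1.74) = 1.2245*j^5 - 3.3418*j^4 - 2.9365*j^3 + 8.8212*j^2 + 2.5938*j - 4.2456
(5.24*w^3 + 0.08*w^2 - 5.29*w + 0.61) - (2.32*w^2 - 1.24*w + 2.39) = 5.24*w^3 - 2.24*w^2 - 4.05*w - 1.78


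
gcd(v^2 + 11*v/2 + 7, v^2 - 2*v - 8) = v + 2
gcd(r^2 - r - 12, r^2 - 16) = r - 4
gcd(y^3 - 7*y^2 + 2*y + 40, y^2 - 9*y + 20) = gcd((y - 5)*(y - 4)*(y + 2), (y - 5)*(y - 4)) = y^2 - 9*y + 20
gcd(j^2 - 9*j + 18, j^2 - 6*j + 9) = j - 3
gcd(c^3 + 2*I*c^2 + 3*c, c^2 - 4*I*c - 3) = c - I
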